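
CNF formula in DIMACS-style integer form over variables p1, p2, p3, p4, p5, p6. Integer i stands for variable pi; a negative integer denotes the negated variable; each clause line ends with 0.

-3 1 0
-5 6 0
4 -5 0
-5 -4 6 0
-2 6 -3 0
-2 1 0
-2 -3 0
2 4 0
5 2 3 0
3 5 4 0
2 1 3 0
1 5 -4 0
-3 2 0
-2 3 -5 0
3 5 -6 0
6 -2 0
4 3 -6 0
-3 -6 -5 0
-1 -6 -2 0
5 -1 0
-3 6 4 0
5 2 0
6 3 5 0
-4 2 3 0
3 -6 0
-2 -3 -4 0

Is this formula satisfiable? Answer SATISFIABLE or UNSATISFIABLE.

UNSATISFIABLE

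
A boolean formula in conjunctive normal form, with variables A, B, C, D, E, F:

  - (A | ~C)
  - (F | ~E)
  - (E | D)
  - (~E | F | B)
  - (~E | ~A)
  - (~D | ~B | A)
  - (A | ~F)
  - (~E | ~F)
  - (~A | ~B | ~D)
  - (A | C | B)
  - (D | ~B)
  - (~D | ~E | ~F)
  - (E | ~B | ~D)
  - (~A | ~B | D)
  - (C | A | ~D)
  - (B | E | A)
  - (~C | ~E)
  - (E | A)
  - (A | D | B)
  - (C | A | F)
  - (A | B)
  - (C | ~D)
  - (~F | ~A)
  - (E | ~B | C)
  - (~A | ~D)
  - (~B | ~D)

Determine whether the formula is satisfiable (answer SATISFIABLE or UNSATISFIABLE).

A = True:
  propagation gives E=False, D=True; an empty clause results — contradiction.
A = False:
  propagation gives C=False, F=False; an empty clause results — contradiction.
Every branch closes, so no satisfying assignment exists.

UNSATISFIABLE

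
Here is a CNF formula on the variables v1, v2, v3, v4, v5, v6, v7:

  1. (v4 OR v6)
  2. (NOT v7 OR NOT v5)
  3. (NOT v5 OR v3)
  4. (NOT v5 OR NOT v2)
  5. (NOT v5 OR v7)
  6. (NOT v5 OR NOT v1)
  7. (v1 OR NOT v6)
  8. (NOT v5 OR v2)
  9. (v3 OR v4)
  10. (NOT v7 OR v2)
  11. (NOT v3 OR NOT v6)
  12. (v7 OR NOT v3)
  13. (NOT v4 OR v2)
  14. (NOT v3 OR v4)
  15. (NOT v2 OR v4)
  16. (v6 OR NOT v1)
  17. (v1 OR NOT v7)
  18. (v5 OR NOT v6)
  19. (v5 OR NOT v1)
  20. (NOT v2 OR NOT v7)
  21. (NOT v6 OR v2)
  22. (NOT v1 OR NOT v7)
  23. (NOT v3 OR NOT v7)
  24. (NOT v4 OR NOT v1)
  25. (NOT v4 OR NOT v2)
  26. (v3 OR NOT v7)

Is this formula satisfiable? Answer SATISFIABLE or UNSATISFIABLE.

UNSATISFIABLE

v7 = True:
  propagation gives v5=False, v2=True; an empty clause results — contradiction.
v7 = False:
  propagation gives v5=False, v3=False, v4=True, v2=True; an empty clause results — contradiction.
Every branch closes, so no satisfying assignment exists.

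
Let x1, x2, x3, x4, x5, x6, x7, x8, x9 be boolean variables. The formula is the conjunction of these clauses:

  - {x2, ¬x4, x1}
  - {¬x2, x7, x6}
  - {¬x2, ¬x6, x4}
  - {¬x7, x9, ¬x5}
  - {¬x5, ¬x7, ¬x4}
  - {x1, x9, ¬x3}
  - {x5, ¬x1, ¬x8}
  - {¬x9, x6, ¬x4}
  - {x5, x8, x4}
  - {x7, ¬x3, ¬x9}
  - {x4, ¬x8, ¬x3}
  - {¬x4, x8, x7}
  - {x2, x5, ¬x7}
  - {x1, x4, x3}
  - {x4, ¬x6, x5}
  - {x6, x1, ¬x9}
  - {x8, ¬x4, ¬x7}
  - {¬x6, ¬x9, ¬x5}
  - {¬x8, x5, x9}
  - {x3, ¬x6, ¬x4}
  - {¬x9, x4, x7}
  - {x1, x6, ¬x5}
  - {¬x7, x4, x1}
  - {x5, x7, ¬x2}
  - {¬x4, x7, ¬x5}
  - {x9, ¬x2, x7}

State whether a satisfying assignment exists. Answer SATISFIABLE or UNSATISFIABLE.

Branch on x1: take x1 = True.
For the remaining variables, x2 = False, x3 = False, x4 = False, x5 = True, x6 = True, x7 = False, x8 = False, x9 = False works.
So x1=1, x2=0, x3=0, x4=0, x5=1, x6=1, x7=0, x8=0, x9=0 is a satisfying assignment.

SATISFIABLE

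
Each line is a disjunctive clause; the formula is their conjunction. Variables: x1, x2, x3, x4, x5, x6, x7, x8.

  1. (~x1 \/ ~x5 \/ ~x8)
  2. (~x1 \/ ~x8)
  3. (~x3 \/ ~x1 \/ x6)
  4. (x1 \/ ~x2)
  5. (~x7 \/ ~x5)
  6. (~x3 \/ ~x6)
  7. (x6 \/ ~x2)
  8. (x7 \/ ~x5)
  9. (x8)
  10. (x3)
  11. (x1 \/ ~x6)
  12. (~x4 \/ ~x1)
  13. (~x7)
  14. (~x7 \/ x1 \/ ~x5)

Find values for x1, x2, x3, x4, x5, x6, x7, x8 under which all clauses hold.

x1=F  x2=F  x3=T  x4=F  x5=F  x6=F  x7=F  x8=T

Unit propagation: (x8) forces x8 = True.
Unit propagation: (~x1) forces x1 = False.
The clause (~x2) is unit: x2 must be False.
(x3) is a unit clause, so x3 = True.
The clause (~x6) is unit: x6 must be False.
The clause (~x7) is unit: x7 must be False.
(~x5) is a unit clause, so x5 = False.
x4 is now unconstrained; take x4 = False.
Every clause has at least one true literal under this assignment.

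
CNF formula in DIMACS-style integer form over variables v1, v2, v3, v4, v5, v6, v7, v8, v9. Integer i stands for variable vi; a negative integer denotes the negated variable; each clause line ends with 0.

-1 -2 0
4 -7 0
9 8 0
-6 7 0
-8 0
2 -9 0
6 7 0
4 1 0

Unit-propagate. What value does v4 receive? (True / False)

True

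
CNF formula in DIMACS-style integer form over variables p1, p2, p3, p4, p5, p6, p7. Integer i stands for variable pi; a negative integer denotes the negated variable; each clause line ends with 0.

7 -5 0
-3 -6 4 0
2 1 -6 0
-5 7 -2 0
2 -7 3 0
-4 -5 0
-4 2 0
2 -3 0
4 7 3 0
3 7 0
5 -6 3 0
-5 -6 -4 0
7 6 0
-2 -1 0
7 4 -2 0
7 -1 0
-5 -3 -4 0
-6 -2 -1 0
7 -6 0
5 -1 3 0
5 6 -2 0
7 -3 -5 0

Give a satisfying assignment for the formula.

p1 = False, p2 = True, p3 = False, p4 = False, p5 = True, p6 = True, p7 = True

Try p1 = False.
Set p2 = True and propagate.
Try p3 = False.
  then p7 is forced to True.
For the remaining variables, p4 = False, p5 = True, p6 = True works.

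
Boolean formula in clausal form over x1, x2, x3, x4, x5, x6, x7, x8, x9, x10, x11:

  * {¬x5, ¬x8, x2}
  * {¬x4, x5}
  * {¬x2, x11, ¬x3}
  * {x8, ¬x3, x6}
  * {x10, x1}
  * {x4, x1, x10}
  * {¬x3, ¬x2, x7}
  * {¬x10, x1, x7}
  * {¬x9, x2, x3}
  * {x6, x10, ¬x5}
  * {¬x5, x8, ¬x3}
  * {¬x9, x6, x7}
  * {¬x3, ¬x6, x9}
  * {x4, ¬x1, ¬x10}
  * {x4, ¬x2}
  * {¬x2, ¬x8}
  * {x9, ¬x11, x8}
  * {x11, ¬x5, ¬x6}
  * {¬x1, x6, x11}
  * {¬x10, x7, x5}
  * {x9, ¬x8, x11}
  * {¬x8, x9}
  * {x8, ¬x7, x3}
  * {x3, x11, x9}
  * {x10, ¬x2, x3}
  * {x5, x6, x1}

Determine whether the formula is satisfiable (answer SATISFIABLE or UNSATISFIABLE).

SATISFIABLE

Set x1 = False and propagate.
  then x10 is forced to True.
  then x7 is forced to True.
For the remaining variables, x2 = False, x3 = True, x4 = False, x5 = False, x6 = True, x8 = False, x9 = True, x11 = False works.
So x1=False  x2=False  x3=True  x4=False  x5=False  x6=True  x7=True  x8=False  x9=True  x10=True  x11=False is a satisfying assignment.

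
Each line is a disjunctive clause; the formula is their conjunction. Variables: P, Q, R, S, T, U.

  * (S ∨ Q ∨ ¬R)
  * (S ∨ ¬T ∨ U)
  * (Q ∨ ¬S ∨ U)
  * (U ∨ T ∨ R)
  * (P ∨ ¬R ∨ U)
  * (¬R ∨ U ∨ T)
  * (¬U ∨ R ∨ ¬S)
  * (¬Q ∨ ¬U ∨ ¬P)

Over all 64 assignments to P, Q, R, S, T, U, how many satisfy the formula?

17

Case analysis on U and R:
  U=T, R=T: T free; 4 ways for (P,Q,S) × 2^1 = 8.
  U=T, R=F: T free; 3 ways for (P,Q,S) × 2^1 = 6.
  U=F, R=T: remaining (P,Q,S,T) ∈ {(T,T,T,T)} — 1.
  U=F, R=F: remaining (P,Q,S,T) ∈ {(F,T,T,T); (T,T,T,T)} — 2.
Total: 8 + 6 + 1 + 2 = 17.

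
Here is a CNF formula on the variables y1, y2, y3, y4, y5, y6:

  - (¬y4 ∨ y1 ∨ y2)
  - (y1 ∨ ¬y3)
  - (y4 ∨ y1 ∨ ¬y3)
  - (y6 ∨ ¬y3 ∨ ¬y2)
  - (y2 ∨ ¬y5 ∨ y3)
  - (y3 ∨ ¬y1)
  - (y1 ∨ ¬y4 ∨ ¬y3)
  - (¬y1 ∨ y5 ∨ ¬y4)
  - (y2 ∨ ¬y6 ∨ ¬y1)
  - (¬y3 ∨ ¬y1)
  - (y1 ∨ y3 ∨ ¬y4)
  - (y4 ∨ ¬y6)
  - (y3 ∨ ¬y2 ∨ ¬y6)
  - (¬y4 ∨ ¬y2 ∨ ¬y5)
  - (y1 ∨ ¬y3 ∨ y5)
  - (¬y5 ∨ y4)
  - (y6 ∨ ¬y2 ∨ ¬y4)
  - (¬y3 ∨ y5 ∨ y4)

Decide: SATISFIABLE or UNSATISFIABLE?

SATISFIABLE

Set y1 = False and propagate.
  then y3 is forced to False.
  then y4 is forced to False.
  then y6 is forced to False.
  then y5 is forced to False.
y2 is now unconstrained; take y2 = False.
Every clause has at least one true literal under this assignment.
So y1=False, y2=False, y3=False, y4=False, y5=False, y6=False is a satisfying assignment.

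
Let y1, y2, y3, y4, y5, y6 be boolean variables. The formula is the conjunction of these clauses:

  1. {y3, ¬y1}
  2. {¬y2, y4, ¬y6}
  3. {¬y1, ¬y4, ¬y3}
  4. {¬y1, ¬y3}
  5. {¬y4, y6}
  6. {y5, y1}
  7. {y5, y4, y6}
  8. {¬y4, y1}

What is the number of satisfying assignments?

Satisfying assignments:
  y1=0 y2=0 y3=0 y4=0 y5=1 y6=0
  y1=0 y2=0 y3=0 y4=0 y5=1 y6=1
  y1=0 y2=0 y3=1 y4=0 y5=1 y6=0
  y1=0 y2=0 y3=1 y4=0 y5=1 y6=1
  y1=0 y2=1 y3=0 y4=0 y5=1 y6=0
  y1=0 y2=1 y3=1 y4=0 y5=1 y6=0
That's 6 in total.

6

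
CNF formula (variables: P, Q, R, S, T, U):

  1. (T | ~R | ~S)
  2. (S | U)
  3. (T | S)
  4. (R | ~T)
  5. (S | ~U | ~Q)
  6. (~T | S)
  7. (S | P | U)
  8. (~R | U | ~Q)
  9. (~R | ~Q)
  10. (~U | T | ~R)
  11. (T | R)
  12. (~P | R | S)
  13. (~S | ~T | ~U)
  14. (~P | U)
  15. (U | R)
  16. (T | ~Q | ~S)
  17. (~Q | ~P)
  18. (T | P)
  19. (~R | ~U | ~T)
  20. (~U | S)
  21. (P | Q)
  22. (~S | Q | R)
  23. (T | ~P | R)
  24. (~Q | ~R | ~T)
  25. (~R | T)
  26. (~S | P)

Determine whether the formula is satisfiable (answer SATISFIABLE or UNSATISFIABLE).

UNSATISFIABLE

R = True:
  propagation gives Q=False, P=True, U=True, T=True; an empty clause results — contradiction.
R = False:
  propagation gives T=False; an empty clause results — contradiction.
Every branch closes, so no satisfying assignment exists.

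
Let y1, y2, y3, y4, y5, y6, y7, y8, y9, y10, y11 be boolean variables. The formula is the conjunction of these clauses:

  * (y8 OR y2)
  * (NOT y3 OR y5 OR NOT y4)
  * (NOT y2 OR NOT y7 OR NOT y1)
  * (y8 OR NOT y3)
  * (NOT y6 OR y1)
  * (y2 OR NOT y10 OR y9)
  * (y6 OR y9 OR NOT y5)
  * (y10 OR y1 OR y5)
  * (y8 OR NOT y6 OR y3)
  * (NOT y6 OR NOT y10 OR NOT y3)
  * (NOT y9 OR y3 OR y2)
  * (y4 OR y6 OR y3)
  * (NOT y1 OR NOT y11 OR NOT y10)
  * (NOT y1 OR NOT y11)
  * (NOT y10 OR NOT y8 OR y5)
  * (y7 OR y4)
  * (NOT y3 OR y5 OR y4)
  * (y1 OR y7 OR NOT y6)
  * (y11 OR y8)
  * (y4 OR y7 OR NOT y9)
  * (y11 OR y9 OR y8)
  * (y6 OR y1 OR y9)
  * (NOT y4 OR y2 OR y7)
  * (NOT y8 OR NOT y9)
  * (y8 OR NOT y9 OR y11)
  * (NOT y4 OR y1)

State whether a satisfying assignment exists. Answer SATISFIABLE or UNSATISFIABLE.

SATISFIABLE

Branch on y1: take y1 = True.
  then y11 is forced to False.
  then y8 is forced to True.
  then y9 is forced to False.
For the remaining variables, y2 = False, y3 = True, y4 = True, y5 = True, y6 = True, y7 = True, y10 = False works.
So y1 = T, y2 = F, y3 = T, y4 = T, y5 = T, y6 = T, y7 = T, y8 = T, y9 = F, y10 = F, y11 = F is a satisfying assignment.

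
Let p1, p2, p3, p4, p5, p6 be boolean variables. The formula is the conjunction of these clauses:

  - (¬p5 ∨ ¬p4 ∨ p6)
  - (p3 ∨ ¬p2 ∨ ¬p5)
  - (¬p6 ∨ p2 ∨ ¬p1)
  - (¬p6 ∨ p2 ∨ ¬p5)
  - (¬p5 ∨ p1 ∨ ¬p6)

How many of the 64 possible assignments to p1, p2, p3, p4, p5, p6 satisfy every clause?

Case analysis on p5 and p6:
  p5=T, p6=T: remaining (p1,p2,p3,p4) ∈ {(T,T,T,F); (T,T,T,T)} — 2.
  p5=T, p6=F: p1 free; 3 ways for (p2,p3,p4) × 2^1 = 6.
  p5=F, p6=T: p3, p4 free; 3 ways for (p1,p2) × 2^2 = 12.
  p5=F, p6=F: p1, p2, p3, p4 free → 2^4 = 16.
Total: 2 + 6 + 12 + 16 = 36.

36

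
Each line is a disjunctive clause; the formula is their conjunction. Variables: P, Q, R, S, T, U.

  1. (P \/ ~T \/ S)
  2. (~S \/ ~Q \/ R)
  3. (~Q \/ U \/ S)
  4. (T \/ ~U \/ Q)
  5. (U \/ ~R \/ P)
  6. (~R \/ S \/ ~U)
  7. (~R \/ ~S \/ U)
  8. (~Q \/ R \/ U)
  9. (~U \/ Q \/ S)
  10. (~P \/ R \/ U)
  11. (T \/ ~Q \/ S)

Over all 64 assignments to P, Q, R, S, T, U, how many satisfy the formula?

Case analysis on U and S:
  U=1, S=1: P free; 4 ways for (Q,R,T) × 2^1 = 8.
  U=1, S=0: remaining (P,Q,R,T) ∈ {(1,1,0,1)} — 1.
  U=0, S=1: remaining (P,Q,R,T) ∈ {(0,0,0,0); (0,0,0,1)} — 2.
  U=0, S=0: remaining (P,Q,R,T) ∈ {(0,0,0,0); (1,0,1,0); (1,0,1,1)} — 3.
Total: 8 + 1 + 2 + 3 = 14.

14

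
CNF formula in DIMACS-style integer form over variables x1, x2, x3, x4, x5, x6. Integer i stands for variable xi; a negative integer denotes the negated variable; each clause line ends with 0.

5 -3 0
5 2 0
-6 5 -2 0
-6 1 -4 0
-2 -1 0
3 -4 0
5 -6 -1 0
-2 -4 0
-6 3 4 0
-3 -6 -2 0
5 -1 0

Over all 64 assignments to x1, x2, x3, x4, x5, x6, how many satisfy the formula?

12

Case analysis on x2 and x5:
  x2=1, x5=1: remaining (x1,x3,x4,x6) ∈ {(0,0,0,0); (0,1,0,0)} — 2.
  x2=1, x5=0: remaining (x1,x3,x4,x6) ∈ {(0,0,0,0)} — 1.
  x2=0, x5=1: 9 of the 16 assignments to (x1,x3,x4,x6) work.
  x2=0, x5=0: a clause becomes empty — 0.
Total: 2 + 1 + 9 + 0 = 12.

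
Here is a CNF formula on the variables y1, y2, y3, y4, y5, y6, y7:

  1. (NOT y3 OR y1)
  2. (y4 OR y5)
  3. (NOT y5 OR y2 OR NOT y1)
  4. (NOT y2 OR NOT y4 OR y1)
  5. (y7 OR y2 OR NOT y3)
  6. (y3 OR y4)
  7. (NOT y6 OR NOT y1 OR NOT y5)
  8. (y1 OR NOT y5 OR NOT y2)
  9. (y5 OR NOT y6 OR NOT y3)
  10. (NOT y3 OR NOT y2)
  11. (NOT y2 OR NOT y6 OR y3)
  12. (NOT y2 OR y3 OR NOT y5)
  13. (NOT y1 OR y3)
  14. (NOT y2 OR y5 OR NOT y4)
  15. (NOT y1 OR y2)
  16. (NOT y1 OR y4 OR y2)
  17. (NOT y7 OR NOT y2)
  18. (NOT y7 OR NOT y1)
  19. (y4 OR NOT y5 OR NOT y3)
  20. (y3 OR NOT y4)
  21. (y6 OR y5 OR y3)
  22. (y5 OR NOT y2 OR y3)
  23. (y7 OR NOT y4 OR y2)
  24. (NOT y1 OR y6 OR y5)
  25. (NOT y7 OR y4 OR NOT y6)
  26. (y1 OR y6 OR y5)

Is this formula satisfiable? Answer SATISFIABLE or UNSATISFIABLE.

UNSATISFIABLE

y2 = True:
  propagation gives y3=False, y4=True; an empty clause results — contradiction.
y2 = False:
  propagation gives y1=False, y3=False, y4=True; an empty clause results — contradiction.
Every branch closes, so no satisfying assignment exists.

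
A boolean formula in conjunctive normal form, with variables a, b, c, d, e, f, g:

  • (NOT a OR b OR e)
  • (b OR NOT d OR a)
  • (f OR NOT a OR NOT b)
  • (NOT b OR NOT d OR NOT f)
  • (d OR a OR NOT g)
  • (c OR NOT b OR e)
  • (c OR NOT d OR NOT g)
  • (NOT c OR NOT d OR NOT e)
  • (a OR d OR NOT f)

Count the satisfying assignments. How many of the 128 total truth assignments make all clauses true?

26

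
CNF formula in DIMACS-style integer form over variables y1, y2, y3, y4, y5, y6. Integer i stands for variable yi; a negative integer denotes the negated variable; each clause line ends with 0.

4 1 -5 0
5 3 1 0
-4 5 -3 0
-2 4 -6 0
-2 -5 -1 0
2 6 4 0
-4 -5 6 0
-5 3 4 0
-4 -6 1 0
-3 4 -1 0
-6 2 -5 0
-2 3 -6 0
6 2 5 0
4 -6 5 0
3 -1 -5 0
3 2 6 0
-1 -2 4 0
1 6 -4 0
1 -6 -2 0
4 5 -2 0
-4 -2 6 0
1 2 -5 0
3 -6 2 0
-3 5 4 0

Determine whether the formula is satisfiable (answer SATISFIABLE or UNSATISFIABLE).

UNSATISFIABLE

y4 = True:
  y6 = True:
    y2 = True:
      propagation gives y5=False, y3=False; contradiction.
    y2 = False:
      propagation gives y5=False, y3=False; contradiction.
  y6 = False:
    propagation gives y5=False, y3=False, y1=True, y2=True; an empty clause results — contradiction.
y4 = False:
  y2 = True:
    propagation gives y6=False, y1=False, y5=False; an empty clause results — contradiction.
  y2 = False:
    propagation gives y6=True, y5=False; an empty clause results — contradiction.
Every branch closes, so no satisfying assignment exists.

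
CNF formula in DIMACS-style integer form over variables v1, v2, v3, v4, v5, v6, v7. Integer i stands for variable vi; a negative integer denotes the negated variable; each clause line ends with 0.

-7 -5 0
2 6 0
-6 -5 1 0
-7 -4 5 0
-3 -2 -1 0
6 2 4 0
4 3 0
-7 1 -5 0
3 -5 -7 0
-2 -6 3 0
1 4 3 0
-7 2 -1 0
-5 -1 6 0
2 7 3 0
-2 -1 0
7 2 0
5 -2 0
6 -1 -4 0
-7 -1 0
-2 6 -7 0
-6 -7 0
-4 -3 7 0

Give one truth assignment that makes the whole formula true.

Try v1 = False.
Branch on v2: take v2 = True.
  then v5 is forced to True.
  then v7 is forced to False.
  then v6 is forced to False.
For the remaining variables, v3 = True, v4 = False works.
Every clause has at least one true literal under this assignment.

v1 = F, v2 = T, v3 = T, v4 = F, v5 = T, v6 = F, v7 = F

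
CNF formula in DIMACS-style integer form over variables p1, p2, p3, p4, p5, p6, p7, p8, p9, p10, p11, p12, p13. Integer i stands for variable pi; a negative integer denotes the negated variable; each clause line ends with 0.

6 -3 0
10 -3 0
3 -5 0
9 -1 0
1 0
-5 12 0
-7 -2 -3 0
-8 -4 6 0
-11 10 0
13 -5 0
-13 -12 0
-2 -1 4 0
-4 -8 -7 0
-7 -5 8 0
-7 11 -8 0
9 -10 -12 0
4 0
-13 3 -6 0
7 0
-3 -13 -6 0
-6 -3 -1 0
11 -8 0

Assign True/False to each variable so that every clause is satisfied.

p1=True  p2=False  p3=False  p4=True  p5=False  p6=False  p7=True  p8=False  p9=True  p10=True  p11=False  p12=False  p13=False

(p1) is a unit clause, so p1 = True.
The clause (p9) is unit: p9 must be True.
The clause (p4) is unit: p4 must be True.
(p7) is a unit clause, so p7 = True.
(~p8) is a unit clause, so p8 = False.
(~p5) is a unit clause, so p5 = False.
Pure literal: p2 appears only negated; assign p2 = False.
Pure literal: p10 appears only positively; assign p10 = True.
Branch on p3: take p3 = False.
Branch on p6: take p6 = False.
For the remaining variables, p11 = False, p12 = False, p13 = False works.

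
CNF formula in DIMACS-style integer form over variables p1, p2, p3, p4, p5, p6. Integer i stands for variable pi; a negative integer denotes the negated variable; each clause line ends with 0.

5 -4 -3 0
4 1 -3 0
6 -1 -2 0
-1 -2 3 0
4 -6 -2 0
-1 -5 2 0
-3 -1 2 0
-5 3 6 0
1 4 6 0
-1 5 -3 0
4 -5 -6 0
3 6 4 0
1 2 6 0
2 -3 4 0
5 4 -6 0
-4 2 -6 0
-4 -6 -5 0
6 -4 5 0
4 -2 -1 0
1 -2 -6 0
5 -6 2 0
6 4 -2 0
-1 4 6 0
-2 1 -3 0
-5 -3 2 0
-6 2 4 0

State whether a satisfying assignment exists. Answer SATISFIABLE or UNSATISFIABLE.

UNSATISFIABLE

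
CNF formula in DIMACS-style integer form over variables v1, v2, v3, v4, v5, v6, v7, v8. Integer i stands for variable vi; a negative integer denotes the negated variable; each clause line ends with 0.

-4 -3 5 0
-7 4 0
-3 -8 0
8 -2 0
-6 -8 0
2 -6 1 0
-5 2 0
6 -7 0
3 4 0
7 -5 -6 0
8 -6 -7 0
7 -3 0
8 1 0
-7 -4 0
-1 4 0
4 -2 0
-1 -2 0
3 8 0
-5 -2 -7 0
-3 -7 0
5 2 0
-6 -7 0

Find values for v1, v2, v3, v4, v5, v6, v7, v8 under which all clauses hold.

Try v1 = False.
  then v8 is forced to True.
  then v3 is forced to False.
  then v6 is forced to False.
  then v7 is forced to False.
  then v4 is forced to True.
The remaining clauses are satisfied by v2 = True, v5 = True.

v1=F  v2=T  v3=F  v4=T  v5=T  v6=F  v7=F  v8=T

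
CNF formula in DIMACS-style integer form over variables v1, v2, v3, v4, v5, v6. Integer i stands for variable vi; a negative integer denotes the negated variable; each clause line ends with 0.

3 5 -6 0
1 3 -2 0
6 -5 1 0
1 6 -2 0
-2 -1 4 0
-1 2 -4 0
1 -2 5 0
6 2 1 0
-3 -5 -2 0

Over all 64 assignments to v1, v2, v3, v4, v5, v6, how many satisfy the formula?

18

Split on v1, then v2.
  v1=T, v2=T: 5 of the 16 assignments to (v3,v4,v5,v6) work.
  v1=T, v2=F: 7 of the 16 assignments to (v3,v4,v5,v6) work.
  v1=F, v2=T: a clause becomes empty — 0.
  v1=F, v2=F: v4 free; 3 ways for (v3,v5,v6) × 2^1 = 6.
Total: 5 + 7 + 0 + 6 = 18.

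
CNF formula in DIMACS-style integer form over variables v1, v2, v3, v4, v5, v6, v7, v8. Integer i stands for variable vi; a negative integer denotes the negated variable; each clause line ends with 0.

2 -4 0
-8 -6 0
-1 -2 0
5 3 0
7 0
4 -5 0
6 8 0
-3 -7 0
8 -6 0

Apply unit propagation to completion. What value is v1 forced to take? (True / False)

(v7) is a unit clause: v7 = True.
In (~v7 | ~v3), ~v7 is now false; ~v3 must hold, so v3 = False.
(v3 | v5): since v3 = False, the clause reduces to (v5). v5 = True.
(v4 | ~v5): since v5 = True, the clause reduces to (v4). v4 = True.
In (v2 | ~v4), ~v4 is now false; v2 must hold, so v2 = True.
(~v2 | ~v1) with v2 = True leaves only ~v1, so v1 = False.

False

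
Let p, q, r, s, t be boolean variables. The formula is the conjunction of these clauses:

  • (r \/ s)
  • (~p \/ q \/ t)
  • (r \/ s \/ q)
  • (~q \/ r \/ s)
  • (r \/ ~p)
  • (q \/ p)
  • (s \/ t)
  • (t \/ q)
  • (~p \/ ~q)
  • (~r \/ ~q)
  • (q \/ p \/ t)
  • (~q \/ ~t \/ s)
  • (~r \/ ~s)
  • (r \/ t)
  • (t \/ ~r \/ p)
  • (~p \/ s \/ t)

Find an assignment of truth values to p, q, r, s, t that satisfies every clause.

Try p = True.
  then r is forced to True.
  then q is forced to False.
  then t is forced to True.
  then s is forced to False.

p = T, q = F, r = T, s = F, t = T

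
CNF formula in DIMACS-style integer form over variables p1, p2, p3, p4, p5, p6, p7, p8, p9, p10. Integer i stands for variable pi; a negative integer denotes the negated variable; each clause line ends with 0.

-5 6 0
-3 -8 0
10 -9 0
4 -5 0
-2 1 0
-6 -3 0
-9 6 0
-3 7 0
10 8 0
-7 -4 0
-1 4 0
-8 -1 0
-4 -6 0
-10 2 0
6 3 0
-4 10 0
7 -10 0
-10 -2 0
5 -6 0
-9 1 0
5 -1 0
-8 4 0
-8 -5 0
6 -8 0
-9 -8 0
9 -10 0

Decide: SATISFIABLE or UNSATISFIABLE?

UNSATISFIABLE

p6 = True:
  propagation gives p3=False, p4=False, p5=False; an empty clause results — contradiction.
p6 = False:
  propagation gives p5=False, p9=False, p3=True, p8=False; an empty clause results — contradiction.
Every branch closes, so no satisfying assignment exists.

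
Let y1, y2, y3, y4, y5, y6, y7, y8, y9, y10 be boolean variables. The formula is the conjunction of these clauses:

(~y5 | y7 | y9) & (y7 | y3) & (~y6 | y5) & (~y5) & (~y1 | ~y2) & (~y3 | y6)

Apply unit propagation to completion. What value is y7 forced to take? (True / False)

Unit clause (~y5) sets y5 = False.
In (y5 | ~y6), y5 is now false; ~y6 must hold, so y6 = False.
(y6 | ~y3): since y6 = False, the clause reduces to (~y3). y3 = False.
(y3 | y7) with y3 = False leaves only y7, so y7 = True.

True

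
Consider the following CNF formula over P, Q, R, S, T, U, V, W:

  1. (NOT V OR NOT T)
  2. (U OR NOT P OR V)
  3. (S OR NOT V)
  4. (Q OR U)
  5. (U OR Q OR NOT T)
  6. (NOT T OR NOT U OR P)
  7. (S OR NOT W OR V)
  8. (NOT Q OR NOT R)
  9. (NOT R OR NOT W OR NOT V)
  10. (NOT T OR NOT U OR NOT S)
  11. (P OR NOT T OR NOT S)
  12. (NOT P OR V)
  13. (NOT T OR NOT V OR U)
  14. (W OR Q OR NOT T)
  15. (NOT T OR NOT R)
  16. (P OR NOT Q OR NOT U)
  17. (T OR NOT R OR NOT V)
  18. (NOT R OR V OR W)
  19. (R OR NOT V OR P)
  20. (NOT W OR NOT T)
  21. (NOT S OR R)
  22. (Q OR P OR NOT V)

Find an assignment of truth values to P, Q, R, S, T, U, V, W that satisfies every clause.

Try P = False.
The remaining clauses are satisfied by Q = True, R = False, S = False, T = True, U = False, V = False, W = False.
Every clause has at least one true literal under this assignment.

P=False, Q=True, R=False, S=False, T=True, U=False, V=False, W=False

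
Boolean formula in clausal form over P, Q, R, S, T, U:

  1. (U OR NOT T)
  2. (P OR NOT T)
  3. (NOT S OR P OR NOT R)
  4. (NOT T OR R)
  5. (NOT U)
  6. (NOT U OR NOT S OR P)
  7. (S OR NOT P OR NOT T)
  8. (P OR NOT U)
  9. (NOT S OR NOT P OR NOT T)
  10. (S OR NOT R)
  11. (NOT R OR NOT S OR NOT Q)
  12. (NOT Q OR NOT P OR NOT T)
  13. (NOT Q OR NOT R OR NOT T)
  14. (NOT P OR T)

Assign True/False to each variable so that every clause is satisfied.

P=0, Q=0, R=0, S=0, T=0, U=0

Check each clause:
  1. (U OR NOT T) — NOT T is true.
  2. (NOT T OR P) — NOT T is true.
  3. (NOT R OR P OR NOT S) — NOT S is true.
  4. (NOT T OR R) — NOT T is true.
  5. (NOT U) — NOT U is true.
  6. (NOT U OR P OR NOT S) — NOT U is true.
  7. (NOT P OR NOT T OR S) — NOT T is true.
  8. (NOT U OR P) — NOT U is true.
  9. (NOT T OR NOT P OR NOT S) — NOT T is true.
  10. (NOT R OR S) — NOT R is true.
  11. (NOT R OR NOT Q OR NOT S) — NOT S is true.
  12. (NOT P OR NOT Q OR NOT T) — NOT T is true.
  13. (NOT Q OR NOT R OR NOT T) — NOT T is true.
  14. (T OR NOT P) — NOT P is true.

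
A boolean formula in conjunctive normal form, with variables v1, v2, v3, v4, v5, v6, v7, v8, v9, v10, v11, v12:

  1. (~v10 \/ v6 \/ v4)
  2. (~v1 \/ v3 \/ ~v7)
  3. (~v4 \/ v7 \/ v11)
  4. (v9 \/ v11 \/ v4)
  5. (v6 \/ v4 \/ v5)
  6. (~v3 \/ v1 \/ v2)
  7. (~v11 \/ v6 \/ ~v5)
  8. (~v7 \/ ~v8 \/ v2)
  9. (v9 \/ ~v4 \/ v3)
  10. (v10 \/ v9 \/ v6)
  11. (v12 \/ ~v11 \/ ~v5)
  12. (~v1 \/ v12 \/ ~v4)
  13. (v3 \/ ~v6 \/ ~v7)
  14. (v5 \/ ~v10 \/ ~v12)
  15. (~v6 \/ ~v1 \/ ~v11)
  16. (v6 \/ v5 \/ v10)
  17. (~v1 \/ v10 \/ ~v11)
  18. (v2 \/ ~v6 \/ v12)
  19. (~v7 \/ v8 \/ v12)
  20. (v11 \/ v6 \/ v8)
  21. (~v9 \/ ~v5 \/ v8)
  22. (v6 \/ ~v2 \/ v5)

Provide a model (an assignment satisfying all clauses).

v1=T, v2=T, v3=T, v4=F, v5=F, v6=T, v7=F, v8=T, v9=T, v10=F, v11=F, v12=F

Check each clause:
  1. (~v10 \/ v6 \/ v4) — ~v10 is true.
  2. (v3 \/ ~v7 \/ ~v1) — ~v7 is true.
  3. (v11 \/ v7 \/ ~v4) — ~v4 is true.
  4. (v11 \/ v4 \/ v9) — v9 is true.
  5. (v6 \/ v4 \/ v5) — v6 is true.
  6. (v1 \/ ~v3 \/ v2) — v1 is true.
  7. (v6 \/ ~v5 \/ ~v11) — ~v5 is true.
  8. (v2 \/ ~v7 \/ ~v8) — ~v7 is true.
  9. (v3 \/ ~v4 \/ v9) — v9 is true.
  10. (v9 \/ v10 \/ v6) — v9 is true.
  11. (~v11 \/ v12 \/ ~v5) — ~v5 is true.
  12. (~v4 \/ ~v1 \/ v12) — ~v4 is true.
  13. (~v6 \/ v3 \/ ~v7) — ~v7 is true.
  14. (v5 \/ ~v10 \/ ~v12) — ~v12 is true.
  15. (~v1 \/ ~v6 \/ ~v11) — ~v11 is true.
  16. (v10 \/ v5 \/ v6) — v6 is true.
  17. (~v1 \/ ~v11 \/ v10) — ~v11 is true.
  18. (~v6 \/ v2 \/ v12) — v2 is true.
  19. (v8 \/ v12 \/ ~v7) — v8 is true.
  20. (v6 \/ v11 \/ v8) — v8 is true.
  21. (~v5 \/ ~v9 \/ v8) — v8 is true.
  22. (v5 \/ v6 \/ ~v2) — v6 is true.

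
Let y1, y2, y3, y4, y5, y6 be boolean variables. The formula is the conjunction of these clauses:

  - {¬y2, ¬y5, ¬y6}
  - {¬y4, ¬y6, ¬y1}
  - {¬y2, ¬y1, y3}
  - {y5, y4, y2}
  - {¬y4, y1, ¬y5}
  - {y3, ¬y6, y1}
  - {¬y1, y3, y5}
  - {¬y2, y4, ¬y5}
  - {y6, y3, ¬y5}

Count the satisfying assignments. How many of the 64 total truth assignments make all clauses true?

20

Case analysis on y5 and y1:
  y5=1, y1=1: 5 of the 16 assignments to (y2,y3,y4,y6) work.
  y5=1, y1=0: remaining (y2,y3,y4,y6) ∈ {(0,1,0,0); (0,1,0,1)} — 2.
  y5=0, y1=1: remaining (y2,y3,y4,y6) ∈ {(0,1,1,0); (1,1,0,0); (1,1,0,1); (1,1,1,0)} — 4.
  y5=0, y1=0: 9 of the 16 assignments to (y2,y3,y4,y6) work.
Total: 5 + 2 + 4 + 9 = 20.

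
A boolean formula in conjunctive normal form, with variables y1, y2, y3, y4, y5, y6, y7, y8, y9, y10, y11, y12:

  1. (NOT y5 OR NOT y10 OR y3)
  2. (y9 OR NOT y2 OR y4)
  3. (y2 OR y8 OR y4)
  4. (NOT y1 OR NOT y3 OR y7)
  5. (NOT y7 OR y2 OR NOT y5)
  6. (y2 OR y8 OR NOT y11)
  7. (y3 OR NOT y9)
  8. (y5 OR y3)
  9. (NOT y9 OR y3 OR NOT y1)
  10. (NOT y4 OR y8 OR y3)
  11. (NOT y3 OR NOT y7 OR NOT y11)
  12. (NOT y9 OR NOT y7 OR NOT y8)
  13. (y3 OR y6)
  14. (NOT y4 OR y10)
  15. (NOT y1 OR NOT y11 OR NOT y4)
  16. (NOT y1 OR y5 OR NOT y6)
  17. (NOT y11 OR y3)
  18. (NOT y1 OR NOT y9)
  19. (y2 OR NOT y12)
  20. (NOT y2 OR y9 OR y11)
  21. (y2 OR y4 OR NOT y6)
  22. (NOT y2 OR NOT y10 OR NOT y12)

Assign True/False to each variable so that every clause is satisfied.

Pure literal: y1 appears only negated; assign y1 = False.
Pure literal: y12 appears only negated; assign y12 = False.
Branch on y2: take y2 = False.
Branch on y3: take y3 = True.
Set y4 = True and propagate.
  then y10 is forced to True.
For the remaining variables, y5 = True, y6 = True, y7 = False, y8 = False, y9 = False, y11 = False works.
Every clause has at least one true literal under this assignment.

y1=False  y2=False  y3=True  y4=True  y5=True  y6=True  y7=False  y8=False  y9=False  y10=True  y11=False  y12=False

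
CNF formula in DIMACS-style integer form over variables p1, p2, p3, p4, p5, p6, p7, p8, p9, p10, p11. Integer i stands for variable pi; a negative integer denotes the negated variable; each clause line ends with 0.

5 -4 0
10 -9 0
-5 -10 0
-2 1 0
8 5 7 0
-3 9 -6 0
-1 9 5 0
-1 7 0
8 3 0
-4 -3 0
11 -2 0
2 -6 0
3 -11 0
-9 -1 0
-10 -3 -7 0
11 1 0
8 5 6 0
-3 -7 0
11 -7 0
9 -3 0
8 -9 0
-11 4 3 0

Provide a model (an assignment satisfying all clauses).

p1 = F, p2 = F, p3 = T, p4 = F, p5 = F, p6 = F, p7 = F, p8 = T, p9 = T, p10 = T, p11 = T

Check each clause:
  1. (~p4 | p5) — ~p4 is true.
  2. (~p9 | p10) — p10 is true.
  3. (~p10 | ~p5) — ~p5 is true.
  4. (p1 | ~p2) — ~p2 is true.
  5. (p7 | p5 | p8) — p8 is true.
  6. (p9 | ~p6 | ~p3) — p9 is true.
  7. (~p1 | p9 | p5) — p9 is true.
  8. (p7 | ~p1) — ~p1 is true.
  9. (p8 | p3) — p8 is true.
  10. (~p4 | ~p3) — ~p4 is true.
  11. (~p2 | p11) — p11 is true.
  12. (~p6 | p2) — ~p6 is true.
  13. (p3 | ~p11) — p3 is true.
  14. (~p9 | ~p1) — ~p1 is true.
  15. (~p7 | ~p10 | ~p3) — ~p7 is true.
  16. (p1 | p11) — p11 is true.
  17. (p8 | p6 | p5) — p8 is true.
  18. (~p7 | ~p3) — ~p7 is true.
  19. (p11 | ~p7) — ~p7 is true.
  20. (~p3 | p9) — p9 is true.
  21. (p8 | ~p9) — p8 is true.
  22. (p3 | ~p11 | p4) — p3 is true.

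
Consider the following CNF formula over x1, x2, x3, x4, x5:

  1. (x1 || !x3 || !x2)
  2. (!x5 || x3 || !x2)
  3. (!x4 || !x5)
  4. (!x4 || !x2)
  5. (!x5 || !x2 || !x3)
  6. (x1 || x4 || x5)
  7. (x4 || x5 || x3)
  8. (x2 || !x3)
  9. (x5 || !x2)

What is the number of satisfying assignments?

4

The models are:
  x1=0 x2=0 x3=0 x4=0 x5=1
  x1=0 x2=0 x3=0 x4=1 x5=0
  x1=1 x2=0 x3=0 x4=0 x5=1
  x1=1 x2=0 x3=0 x4=1 x5=0
Count: 4.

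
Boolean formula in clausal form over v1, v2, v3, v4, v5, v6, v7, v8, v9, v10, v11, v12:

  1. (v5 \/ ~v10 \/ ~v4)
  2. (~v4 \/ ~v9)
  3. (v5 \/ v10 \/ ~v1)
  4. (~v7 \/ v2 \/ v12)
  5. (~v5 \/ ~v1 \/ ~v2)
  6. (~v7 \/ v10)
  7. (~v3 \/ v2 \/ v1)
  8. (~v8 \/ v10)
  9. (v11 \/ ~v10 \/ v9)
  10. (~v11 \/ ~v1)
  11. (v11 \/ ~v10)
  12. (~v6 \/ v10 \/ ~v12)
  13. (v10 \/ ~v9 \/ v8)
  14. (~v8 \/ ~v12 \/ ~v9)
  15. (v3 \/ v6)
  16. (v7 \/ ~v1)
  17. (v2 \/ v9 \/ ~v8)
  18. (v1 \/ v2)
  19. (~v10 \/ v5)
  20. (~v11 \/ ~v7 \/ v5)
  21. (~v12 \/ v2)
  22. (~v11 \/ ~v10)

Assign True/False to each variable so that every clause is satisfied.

v1 = False, v2 = True, v3 = True, v4 = False, v5 = True, v6 = False, v7 = False, v8 = False, v9 = False, v10 = False, v11 = True, v12 = True

Check each clause:
  1. (v5 \/ ~v10 \/ ~v4) — ~v4 is true.
  2. (~v4 \/ ~v9) — ~v4 is true.
  3. (v10 \/ v5 \/ ~v1) — v5 is true.
  4. (v12 \/ v2 \/ ~v7) — ~v7 is true.
  5. (~v5 \/ ~v1 \/ ~v2) — ~v1 is true.
  6. (~v7 \/ v10) — ~v7 is true.
  7. (v2 \/ v1 \/ ~v3) — v2 is true.
  8. (v10 \/ ~v8) — ~v8 is true.
  9. (~v10 \/ v9 \/ v11) — v11 is true.
  10. (~v1 \/ ~v11) — ~v1 is true.
  11. (v11 \/ ~v10) — v11 is true.
  12. (v10 \/ ~v6 \/ ~v12) — ~v6 is true.
  13. (v8 \/ ~v9 \/ v10) — ~v9 is true.
  14. (~v8 \/ ~v9 \/ ~v12) — ~v8 is true.
  15. (v6 \/ v3) — v3 is true.
  16. (~v1 \/ v7) — ~v1 is true.
  17. (~v8 \/ v2 \/ v9) — ~v8 is true.
  18. (v1 \/ v2) — v2 is true.
  19. (~v10 \/ v5) — v5 is true.
  20. (v5 \/ ~v7 \/ ~v11) — ~v7 is true.
  21. (v2 \/ ~v12) — v2 is true.
  22. (~v11 \/ ~v10) — ~v10 is true.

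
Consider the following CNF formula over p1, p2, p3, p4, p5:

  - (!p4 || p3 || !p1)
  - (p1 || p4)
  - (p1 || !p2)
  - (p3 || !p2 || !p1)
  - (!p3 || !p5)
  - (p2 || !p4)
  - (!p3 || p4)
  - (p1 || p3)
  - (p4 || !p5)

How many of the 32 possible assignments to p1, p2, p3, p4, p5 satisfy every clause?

2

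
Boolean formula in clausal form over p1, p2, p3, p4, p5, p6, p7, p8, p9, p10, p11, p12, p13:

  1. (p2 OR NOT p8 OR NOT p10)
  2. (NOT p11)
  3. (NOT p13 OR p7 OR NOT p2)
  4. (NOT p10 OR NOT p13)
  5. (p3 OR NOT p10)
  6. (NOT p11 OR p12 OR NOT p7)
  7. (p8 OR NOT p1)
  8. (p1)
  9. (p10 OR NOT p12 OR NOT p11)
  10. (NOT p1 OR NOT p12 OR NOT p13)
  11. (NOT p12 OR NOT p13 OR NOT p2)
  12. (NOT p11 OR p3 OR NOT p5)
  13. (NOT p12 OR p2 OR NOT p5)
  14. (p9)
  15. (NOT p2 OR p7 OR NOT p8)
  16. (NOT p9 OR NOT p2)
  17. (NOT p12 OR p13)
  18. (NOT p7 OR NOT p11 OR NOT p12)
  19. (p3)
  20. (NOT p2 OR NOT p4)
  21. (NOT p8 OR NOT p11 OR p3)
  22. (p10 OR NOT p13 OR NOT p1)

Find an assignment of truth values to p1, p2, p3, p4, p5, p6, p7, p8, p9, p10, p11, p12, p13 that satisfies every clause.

p1=T, p2=F, p3=T, p4=F, p5=F, p6=F, p7=F, p8=T, p9=T, p10=F, p11=F, p12=F, p13=F

Check each clause:
  1. (NOT p8 OR NOT p10 OR p2) — NOT p10 is true.
  2. (NOT p11) — NOT p11 is true.
  3. (NOT p13 OR p7 OR NOT p2) — NOT p13 is true.
  4. (NOT p10 OR NOT p13) — NOT p13 is true.
  5. (NOT p10 OR p3) — p3 is true.
  6. (NOT p11 OR NOT p7 OR p12) — NOT p7 is true.
  7. (NOT p1 OR p8) — p8 is true.
  8. (p1) — p1 is true.
  9. (NOT p12 OR NOT p11 OR p10) — NOT p12 is true.
  10. (NOT p13 OR NOT p1 OR NOT p12) — NOT p13 is true.
  11. (NOT p12 OR NOT p2 OR NOT p13) — NOT p13 is true.
  12. (NOT p5 OR NOT p11 OR p3) — p3 is true.
  13. (p2 OR NOT p12 OR NOT p5) — NOT p5 is true.
  14. (p9) — p9 is true.
  15. (NOT p8 OR NOT p2 OR p7) — NOT p2 is true.
  16. (NOT p2 OR NOT p9) — NOT p2 is true.
  17. (p13 OR NOT p12) — NOT p12 is true.
  18. (NOT p12 OR NOT p7 OR NOT p11) — NOT p7 is true.
  19. (p3) — p3 is true.
  20. (NOT p2 OR NOT p4) — NOT p4 is true.
  21. (NOT p8 OR p3 OR NOT p11) — p3 is true.
  22. (NOT p13 OR p10 OR NOT p1) — NOT p13 is true.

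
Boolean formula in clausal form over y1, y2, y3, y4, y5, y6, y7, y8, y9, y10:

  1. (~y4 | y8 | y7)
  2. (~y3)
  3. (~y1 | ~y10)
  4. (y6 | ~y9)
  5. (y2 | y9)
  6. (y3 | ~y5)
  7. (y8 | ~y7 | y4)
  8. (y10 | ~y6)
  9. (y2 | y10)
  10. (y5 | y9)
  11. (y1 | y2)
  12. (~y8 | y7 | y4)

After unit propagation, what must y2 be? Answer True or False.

Unit clause (~y3) sets y3 = False.
(y3 | ~y5) with y3 = False leaves only ~y5, so y5 = False.
(y9 | y5) with y5 = False leaves only y9, so y9 = True.
(y6 | ~y9) with y9 = True leaves only y6, so y6 = True.
(~y6 | y10): since y6 = True, the clause reduces to (y10). y10 = True.
(~y10 | ~y1) with y10 = True leaves only ~y1, so y1 = False.
From (y1 | y2) and y1 = False: y2 = True.

True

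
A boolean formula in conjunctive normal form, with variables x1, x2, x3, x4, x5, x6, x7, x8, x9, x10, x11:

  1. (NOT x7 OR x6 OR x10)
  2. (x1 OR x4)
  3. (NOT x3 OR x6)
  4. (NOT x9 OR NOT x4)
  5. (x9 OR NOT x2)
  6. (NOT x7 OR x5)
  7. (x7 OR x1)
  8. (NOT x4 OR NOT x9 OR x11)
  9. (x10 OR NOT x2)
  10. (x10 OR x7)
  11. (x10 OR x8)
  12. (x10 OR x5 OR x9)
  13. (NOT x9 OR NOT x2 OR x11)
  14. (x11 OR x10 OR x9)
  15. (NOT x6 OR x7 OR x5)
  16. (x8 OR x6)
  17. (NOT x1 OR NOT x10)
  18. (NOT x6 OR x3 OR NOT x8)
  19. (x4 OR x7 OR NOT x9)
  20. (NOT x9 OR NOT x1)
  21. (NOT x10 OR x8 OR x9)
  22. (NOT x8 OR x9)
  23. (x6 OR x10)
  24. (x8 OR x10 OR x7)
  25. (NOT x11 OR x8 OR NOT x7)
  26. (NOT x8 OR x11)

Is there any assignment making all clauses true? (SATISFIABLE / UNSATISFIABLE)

UNSATISFIABLE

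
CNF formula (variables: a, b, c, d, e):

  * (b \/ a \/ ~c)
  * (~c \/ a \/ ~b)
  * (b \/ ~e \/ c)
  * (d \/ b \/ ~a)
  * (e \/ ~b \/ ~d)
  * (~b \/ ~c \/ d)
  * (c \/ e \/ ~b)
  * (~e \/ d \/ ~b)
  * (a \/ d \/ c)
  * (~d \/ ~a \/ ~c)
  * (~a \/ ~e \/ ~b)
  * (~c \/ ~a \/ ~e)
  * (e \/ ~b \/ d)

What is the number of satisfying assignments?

The models are:
  a=F b=F c=F d=T e=F
  a=F b=T c=F d=T e=T
  a=T b=F c=F d=T e=F
That's 3 in total.

3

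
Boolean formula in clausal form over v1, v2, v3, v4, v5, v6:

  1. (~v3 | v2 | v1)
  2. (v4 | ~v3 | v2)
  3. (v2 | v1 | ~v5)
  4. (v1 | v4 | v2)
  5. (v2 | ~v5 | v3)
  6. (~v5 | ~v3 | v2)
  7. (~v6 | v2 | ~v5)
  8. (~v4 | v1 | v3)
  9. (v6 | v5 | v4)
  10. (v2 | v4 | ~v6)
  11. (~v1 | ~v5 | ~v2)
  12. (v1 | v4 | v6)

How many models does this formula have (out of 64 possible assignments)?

Split on v2, then v1.
  v2=T, v1=T: v3 free; 3 ways for (v4,v5,v6) × 2^1 = 6.
  v2=T, v1=F: v5 free; 4 ways for (v3,v4,v6) × 2^1 = 8.
  v2=F, v1=T: remaining (v3,v4,v5,v6) ∈ {(F,T,F,F); (F,T,F,T); (T,T,F,F); (T,T,F,T)} — 4.
  v2=F, v1=F: a clause becomes empty — 0.
Total: 6 + 8 + 4 + 0 = 18.

18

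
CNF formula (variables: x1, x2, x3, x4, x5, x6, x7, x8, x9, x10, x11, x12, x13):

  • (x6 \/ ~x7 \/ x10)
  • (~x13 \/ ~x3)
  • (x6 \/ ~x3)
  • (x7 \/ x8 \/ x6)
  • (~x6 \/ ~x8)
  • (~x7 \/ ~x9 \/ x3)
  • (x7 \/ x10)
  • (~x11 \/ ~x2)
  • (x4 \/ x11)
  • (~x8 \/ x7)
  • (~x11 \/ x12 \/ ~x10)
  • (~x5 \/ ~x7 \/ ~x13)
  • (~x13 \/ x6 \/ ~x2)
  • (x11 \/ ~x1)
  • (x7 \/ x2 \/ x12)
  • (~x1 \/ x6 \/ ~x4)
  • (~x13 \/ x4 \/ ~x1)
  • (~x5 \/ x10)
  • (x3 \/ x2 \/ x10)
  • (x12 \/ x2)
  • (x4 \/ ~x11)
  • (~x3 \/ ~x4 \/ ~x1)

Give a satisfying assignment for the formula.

x1=False, x2=True, x3=False, x4=True, x5=True, x6=True, x7=False, x8=False, x9=True, x10=True, x11=False, x12=False, x13=True

Pure literal: x1 appears only negated; assign x1 = False.
Branch on x2: take x2 = True.
  then x11 is forced to False.
  then x4 is forced to True.
Set x3 = False and propagate.
For the remaining variables, x5 = True, x6 = True, x7 = False, x8 = False, x9 = True, x10 = True, x12 = False, x13 = True works.
Every clause has at least one true literal under this assignment.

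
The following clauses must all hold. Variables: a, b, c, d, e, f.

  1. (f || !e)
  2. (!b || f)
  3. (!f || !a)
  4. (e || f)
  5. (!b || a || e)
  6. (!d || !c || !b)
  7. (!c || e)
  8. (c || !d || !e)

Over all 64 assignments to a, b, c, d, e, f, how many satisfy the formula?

7

The models are:
  a=F b=F c=F d=F e=F f=T
  a=F b=F c=F d=F e=T f=T
  a=F b=F c=F d=T e=F f=T
  a=F b=F c=T d=F e=T f=T
  a=F b=F c=T d=T e=T f=T
  a=F b=T c=F d=F e=T f=T
  a=F b=T c=T d=F e=T f=T
That's 7 in total.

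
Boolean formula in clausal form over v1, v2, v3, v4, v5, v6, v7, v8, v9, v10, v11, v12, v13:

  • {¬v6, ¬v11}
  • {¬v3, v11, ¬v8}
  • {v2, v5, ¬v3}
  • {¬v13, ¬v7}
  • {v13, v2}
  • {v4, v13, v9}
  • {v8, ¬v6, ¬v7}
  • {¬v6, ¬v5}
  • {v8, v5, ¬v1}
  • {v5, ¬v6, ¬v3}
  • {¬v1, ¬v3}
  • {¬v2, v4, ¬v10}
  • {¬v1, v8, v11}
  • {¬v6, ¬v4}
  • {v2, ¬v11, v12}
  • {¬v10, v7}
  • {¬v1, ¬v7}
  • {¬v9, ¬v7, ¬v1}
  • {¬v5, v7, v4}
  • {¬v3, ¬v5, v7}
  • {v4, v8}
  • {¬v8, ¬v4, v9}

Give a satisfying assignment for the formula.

Pure literal: v1 appears only negated; assign v1 = False.
v3 occurs only negated in the remaining clauses — set v3 = False.
Set v2 = True and propagate.
The remaining clauses are satisfied by v4 = True, v5 = False, v6 = False, v7 = False, v8 = False, v9 = True, v10 = False, v11 = False, v12 = False, v13 = True.

v1=F, v2=T, v3=F, v4=T, v5=F, v6=F, v7=F, v8=F, v9=T, v10=F, v11=F, v12=F, v13=T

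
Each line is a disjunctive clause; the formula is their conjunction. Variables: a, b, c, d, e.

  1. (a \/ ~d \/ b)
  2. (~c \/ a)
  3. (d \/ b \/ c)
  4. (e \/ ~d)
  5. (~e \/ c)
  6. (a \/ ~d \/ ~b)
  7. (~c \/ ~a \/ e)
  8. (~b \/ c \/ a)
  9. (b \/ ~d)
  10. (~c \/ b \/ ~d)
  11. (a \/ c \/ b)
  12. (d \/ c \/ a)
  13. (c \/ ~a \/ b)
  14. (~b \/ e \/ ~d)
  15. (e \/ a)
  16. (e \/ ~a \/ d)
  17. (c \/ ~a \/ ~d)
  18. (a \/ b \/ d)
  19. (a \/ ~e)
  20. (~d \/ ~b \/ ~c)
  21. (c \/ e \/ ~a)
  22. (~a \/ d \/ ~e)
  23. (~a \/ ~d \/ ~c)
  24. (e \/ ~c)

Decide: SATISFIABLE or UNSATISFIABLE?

UNSATISFIABLE

a = True:
  c = True:
    propagation gives e=True, d=True; an empty clause results — contradiction.
  c = False:
    propagation gives e=False; an empty clause results — contradiction.
a = False:
  propagation gives c=False, e=False; an empty clause results — contradiction.
Every branch closes, so no satisfying assignment exists.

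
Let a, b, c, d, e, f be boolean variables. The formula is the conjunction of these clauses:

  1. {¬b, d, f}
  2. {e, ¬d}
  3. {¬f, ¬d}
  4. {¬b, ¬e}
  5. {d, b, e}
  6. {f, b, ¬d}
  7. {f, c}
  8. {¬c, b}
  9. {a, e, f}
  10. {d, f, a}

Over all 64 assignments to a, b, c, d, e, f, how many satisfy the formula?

The models are:
  a=F b=F c=F d=F e=T f=T
  a=F b=T c=F d=F e=F f=T
  a=F b=T c=T d=F e=F f=T
  a=T b=F c=F d=F e=T f=T
  a=T b=T c=F d=F e=F f=T
  a=T b=T c=T d=F e=F f=T
That's 6 in total.

6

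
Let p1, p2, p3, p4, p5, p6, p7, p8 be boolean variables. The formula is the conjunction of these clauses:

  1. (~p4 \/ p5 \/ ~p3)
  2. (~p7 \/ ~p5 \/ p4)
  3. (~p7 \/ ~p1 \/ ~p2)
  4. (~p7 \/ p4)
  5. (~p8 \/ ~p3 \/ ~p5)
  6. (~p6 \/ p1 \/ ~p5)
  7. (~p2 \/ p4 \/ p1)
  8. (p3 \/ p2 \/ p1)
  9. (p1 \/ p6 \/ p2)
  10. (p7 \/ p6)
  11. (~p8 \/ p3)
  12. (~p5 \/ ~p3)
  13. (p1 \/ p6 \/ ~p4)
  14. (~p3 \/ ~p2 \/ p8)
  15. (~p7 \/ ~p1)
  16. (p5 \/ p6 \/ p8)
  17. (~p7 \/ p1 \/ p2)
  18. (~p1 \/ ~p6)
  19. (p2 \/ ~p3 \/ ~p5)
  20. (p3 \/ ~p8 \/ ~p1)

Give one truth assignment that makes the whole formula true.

p1=False, p2=True, p3=False, p4=True, p5=False, p6=True, p7=True, p8=False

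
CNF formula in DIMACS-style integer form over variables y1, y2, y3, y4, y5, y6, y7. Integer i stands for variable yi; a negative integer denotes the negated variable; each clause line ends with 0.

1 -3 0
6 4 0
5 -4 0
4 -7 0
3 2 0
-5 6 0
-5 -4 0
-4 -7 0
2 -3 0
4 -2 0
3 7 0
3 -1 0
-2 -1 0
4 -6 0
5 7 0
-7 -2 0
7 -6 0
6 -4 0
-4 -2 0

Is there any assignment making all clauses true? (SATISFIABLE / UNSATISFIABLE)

UNSATISFIABLE

y4 = True:
  propagation gives y5=True; an empty clause results — contradiction.
y4 = False:
  propagation gives y6=True; an empty clause results — contradiction.
Every branch closes, so no satisfying assignment exists.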